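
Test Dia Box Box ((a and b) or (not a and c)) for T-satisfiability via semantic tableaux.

Yes, satisfiable

1. Dia Box Box ((a and b) or (not a and c)), 0
2. Box Box ((a and b) or (not a and c)), 1   [Dia-rule on 1: fresh world 1, 0R1]
3. Box ((a and b) or (not a and c)), 1   [Box-rule on 2 via 1R1]
4. (a and b) or (not a and c), 1   [Box-rule on 3 via 1R1]
5. not a and c, 1   [or-rule on 4 (branches; this branch)]
6. not a, 1   [and-rule on 5]
7. c, 1   [and-rule on 5]
Accessibility: 0R0, 0R1, 1R1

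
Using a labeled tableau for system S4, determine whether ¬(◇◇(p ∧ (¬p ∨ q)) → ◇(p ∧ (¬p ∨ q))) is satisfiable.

1. ¬(◇◇(p ∧ (¬p ∨ q)) → ◇(p ∧ (¬p ∨ q))), u
2. ◇◇(p ∧ (¬p ∨ q)), u   [¬→-rule on 1]
3. ¬◇(p ∧ (¬p ∨ q)), u   [¬→-rule on 1]
4. ¬(p ∧ (¬p ∨ q)), u   [¬◇-rule on 3 via uRu]
5. ¬(¬p ∨ q), u   [¬∧-rule on 4 (branches; this branch)]
6. p, u   [¬∨-rule on 5]
7. ¬q, u   [¬∨-rule on 5]
8. ◇(p ∧ (¬p ∨ q)), v   [◇-rule on 2: fresh world v, uRv]
9. ¬(p ∧ (¬p ∨ q)), v   [¬◇-rule on 3 via uRv]
10. ¬(¬p ∨ q), v   [¬∧-rule on 9 (branches; this branch)]
11. p, v   [¬∨-rule on 10]
12. ¬q, v   [¬∨-rule on 10]
13. p ∧ (¬p ∨ q), w   [◇-rule on 8: fresh world w, vRw]
14. p, w   [∧-rule on 13]
15. ¬p ∨ q, w   [∧-rule on 13]
16. ¬(p ∧ (¬p ∨ q)), w   [¬◇-rule on 3 via uRw]
17. q, w   [∨-rule on 15 (branches; this branch)]
18. ¬(¬p ∨ q), w   [¬∧-rule on 16 (branches; this branch)]
19. ¬q, w   [¬∨-rule on 18]
Accessibility: uRu, uRv, uRw, vRv, vRw, wRw
Branch closes: q and ¬q both at w.
Every branch closes; the branch above is one of them.

No, unsatisfiable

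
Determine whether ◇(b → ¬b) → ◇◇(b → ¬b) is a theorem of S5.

Tableau for the negation ¬(◇(b → ¬b) → ◇◇(b → ¬b)):
1. ¬(◇(b → ¬b) → ◇◇(b → ¬b)), u
2. ◇(b → ¬b), u
3. ¬◇◇(b → ¬b), u
4. ¬◇(b → ¬b), u
5. ¬(b → ¬b), u
6. b, u
7. b → ¬b, v
8. ¬◇(b → ¬b), v
9. ¬(b → ¬b), v
10. b, v
11. ¬b, v
Accessibility: uRu, uRv, vRu, vRv
Branch closes: b and ¬b both at v.
All branches of the negation close; one closing branch shown above.

Valid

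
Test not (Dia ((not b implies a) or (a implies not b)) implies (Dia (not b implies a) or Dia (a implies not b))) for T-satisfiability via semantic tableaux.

No, unsatisfiable

1. not (Dia ((not b implies a) or (a implies not b)) implies (Dia (not b implies a) or Dia (a implies not b))), w0
2. Dia ((not b implies a) or (a implies not b)), w0
3. not (Dia (not b implies a) or Dia (a implies not b)), w0
4. not Dia (not b implies a), w0
5. not Dia (a implies not b), w0
6. not (not b implies a), w0
7. not b, w0
8. not a, w0
9. not (a implies not b), w0
10. a, w0
11. b, w0
Accessibility: w0Rw0
Branch closes: a and not a both at w0.
Every branch closes; the branch above is one of them.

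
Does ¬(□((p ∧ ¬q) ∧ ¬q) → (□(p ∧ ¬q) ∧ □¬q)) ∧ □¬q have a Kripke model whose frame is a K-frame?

Unsatisfiable (every branch closes)

1. ¬(□((p ∧ ¬q) ∧ ¬q) → (□(p ∧ ¬q) ∧ □¬q)) ∧ □¬q, 0
2. ¬(□((p ∧ ¬q) ∧ ¬q) → (□(p ∧ ¬q) ∧ □¬q)), 0   [∧-rule on 1]
3. □¬q, 0   [∧-rule on 1]
4. □((p ∧ ¬q) ∧ ¬q), 0   [¬→-rule on 2]
5. ¬(□(p ∧ ¬q) ∧ □¬q), 0   [¬→-rule on 2]
6. ¬□(p ∧ ¬q), 0   [¬∧-rule on 5 (branches; this branch)]
7. ¬(p ∧ ¬q), 1   [¬□-rule on 6: fresh world 1, 0R1]
8. ¬q, 1   [□-rule on 3 via 0R1]
9. (p ∧ ¬q) ∧ ¬q, 1   [□-rule on 4 via 0R1]
10. p ∧ ¬q, 1   [∧-rule on 9]
11. p, 1   [∧-rule on 10]
12. q, 1   [¬∧-rule on 7 (branches; this branch)]
Accessibility: 0R1
Branch closes: q and ¬q both at 1.
All branches of the tableau close; one closing branch shown above.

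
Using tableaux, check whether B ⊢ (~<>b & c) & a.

No, not valid

Tableau for the negation ~((~<>b & c) & a):
1. ~((~<>b & c) & a), 0
2. ~a, 0
Accessibility: 0R0
The negation has an open branch (countermodel exists).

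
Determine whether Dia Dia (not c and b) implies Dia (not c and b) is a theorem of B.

Tableau for the negation not (Dia Dia (not c and b) implies Dia (not c and b)):
1. not (Dia Dia (not c and b) implies Dia (not c and b)), w0
2. Dia Dia (not c and b), w0   [neg-implies-rule on 1]
3. not Dia (not c and b), w0   [neg-implies-rule on 1]
4. not (not c and b), w0   [neg-Dia-rule on 3 via w0Rw0]
5. not b, w0   [neg-and-rule on 4 (branches; this branch)]
6. Dia (not c and b), w1   [Dia-rule on 2: fresh world w1, w0Rw1]
7. not (not c and b), w1   [neg-Dia-rule on 3 via w0Rw1]
8. not b, w1   [neg-and-rule on 7 (branches; this branch)]
9. not c and b, w2   [Dia-rule on 6: fresh world w2, w1Rw2]
10. not c, w2   [and-rule on 9]
11. b, w2   [and-rule on 9]
Accessibility: w0Rw0, w0Rw1, w1Rw0, w1Rw1, w1Rw2, w2Rw1, w2Rw2
The negation has an open branch (countermodel exists).

Invalid (countermodel exists)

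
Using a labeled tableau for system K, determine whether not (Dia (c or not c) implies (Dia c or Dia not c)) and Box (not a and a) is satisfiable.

1. not (Dia (c or not c) implies (Dia c or Dia not c)) and Box (not a and a), 0
2. not (Dia (c or not c) implies (Dia c or Dia not c)), 0
3. Box (not a and a), 0
4. Dia (c or not c), 0
5. not (Dia c or Dia not c), 0
6. not Dia c, 0
7. not Dia not c, 0
8. c or not c, 1
9. not a and a, 1
10. not a, 1
11. a, 1
Accessibility: 0R1
Branch closes: a and not a both at 1.
All branches of the tableau close; one closing branch shown above.

Unsatisfiable (every branch closes)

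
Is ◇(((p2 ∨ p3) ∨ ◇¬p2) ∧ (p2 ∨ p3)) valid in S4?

Tableau for the negation ¬◇(((p2 ∨ p3) ∨ ◇¬p2) ∧ (p2 ∨ p3)):
1. ¬◇(((p2 ∨ p3) ∨ ◇¬p2) ∧ (p2 ∨ p3)), u
2. ¬(((p2 ∨ p3) ∨ ◇¬p2) ∧ (p2 ∨ p3)), u
3. ¬(p2 ∨ p3), u
4. ¬p2, u
5. ¬p3, u
Accessibility: uRu
The negation has an open branch (countermodel exists).

Invalid (countermodel exists)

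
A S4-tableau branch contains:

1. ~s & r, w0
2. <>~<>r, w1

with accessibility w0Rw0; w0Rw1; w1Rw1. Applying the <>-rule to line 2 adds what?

a fresh world w2 with w1Rw2, and ~<>r at w2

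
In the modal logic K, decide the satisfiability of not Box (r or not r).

Unsatisfiable (every branch closes)

1. not Box (r or not r), u
2. not (r or not r), v   [neg-Box-rule on 1: fresh world v, uRv]
3. not r, v   [neg-or-rule on 2]
4. r, v   [neg-or-rule on 2]
Accessibility: uRv
Branch closes: r and not r both at v.
(One branch shown.) All branches close.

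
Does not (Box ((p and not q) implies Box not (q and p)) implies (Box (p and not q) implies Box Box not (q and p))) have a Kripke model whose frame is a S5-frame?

1. not (Box ((p and not q) implies Box not (q and p)) implies (Box (p and not q) implies Box Box not (q and p))), 0
2. Box ((p and not q) implies Box not (q and p)), 0   [neg-implies-rule on 1]
3. not (Box (p and not q) implies Box Box not (q and p)), 0   [neg-implies-rule on 1]
4. Box (p and not q), 0   [neg-implies-rule on 3]
5. not Box Box not (q and p), 0   [neg-implies-rule on 3]
6. (p and not q) implies Box not (q and p), 0   [Box-rule on 2 via 0R0]
7. p and not q, 0   [Box-rule on 4 via 0R0]
8. p, 0   [and-rule on 7]
9. not q, 0   [and-rule on 7]
10. Box not (q and p), 0   [implies-rule on 6 (branches; this branch)]
11. not (q and p), 0   [Box-rule on 10 via 0R0]
12. not Box not (q and p), 1   [neg-Box-rule on 5: fresh world 1, 0R1]
13. (p and not q) implies Box not (q and p), 1   [Box-rule on 2 via 0R1]
14. p and not q, 1   [Box-rule on 4 via 0R1]
15. p, 1   [and-rule on 14]
16. not q, 1   [and-rule on 14]
17. not (q and p), 1   [Box-rule on 10 via 0R1]
18. Box not (q and p), 1   [implies-rule on 13 (branches; this branch)]
19. q and p, 2   [neg-Box-rule on 12: fresh world 2, 1R2]
20. q, 2   [and-rule on 19]
21. p, 2   [and-rule on 19]
22. (p and not q) implies Box not (q and p), 2   [Box-rule on 2 via 0R2]
23. p and not q, 2   [Box-rule on 4 via 0R2]
24. not q, 2   [and-rule on 23]
Accessibility: 0R0, 0R1, 0R2, 1R0, 1R1, 1R2, 2R0, 2R1, 2R2
Branch closes: q and not q both at 2.
(One branch shown.) All branches close.

Unsatisfiable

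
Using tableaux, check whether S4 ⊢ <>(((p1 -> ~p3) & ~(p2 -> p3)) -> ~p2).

Tableau for the negation ~<>(((p1 -> ~p3) & ~(p2 -> p3)) -> ~p2):
1. ~<>(((p1 -> ~p3) & ~(p2 -> p3)) -> ~p2), u
2. ~(((p1 -> ~p3) & ~(p2 -> p3)) -> ~p2), u
3. (p1 -> ~p3) & ~(p2 -> p3), u
4. p2, u
5. p1 -> ~p3, u
6. ~(p2 -> p3), u
7. ~p3, u
Accessibility: uRu
The negation has an open branch (countermodel exists).

No, not valid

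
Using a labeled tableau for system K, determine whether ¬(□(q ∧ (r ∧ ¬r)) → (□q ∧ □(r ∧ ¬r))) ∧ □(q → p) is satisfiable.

Unsatisfiable

1. ¬(□(q ∧ (r ∧ ¬r)) → (□q ∧ □(r ∧ ¬r))) ∧ □(q → p), 0
2. ¬(□(q ∧ (r ∧ ¬r)) → (□q ∧ □(r ∧ ¬r))), 0
3. □(q → p), 0
4. □(q ∧ (r ∧ ¬r)), 0
5. ¬(□q ∧ □(r ∧ ¬r)), 0
6. ¬□(r ∧ ¬r), 0
7. ¬(r ∧ ¬r), 1
8. q → p, 1
9. q ∧ (r ∧ ¬r), 1
10. q, 1
11. r ∧ ¬r, 1
12. r, 1
13. ¬r, 1
Accessibility: 0R1
Branch closes: r and ¬r both at 1.
(One branch shown.) All branches close.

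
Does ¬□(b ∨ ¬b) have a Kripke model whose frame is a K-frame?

Unsatisfiable

1. ¬□(b ∨ ¬b), u
2. ¬(b ∨ ¬b), v
3. ¬b, v
4. b, v
Accessibility: uRv
Branch closes: b and ¬b both at v.
Every branch closes; the branch above is one of them.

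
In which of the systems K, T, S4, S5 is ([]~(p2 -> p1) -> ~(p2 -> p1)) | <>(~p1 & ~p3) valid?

T, S4, S5

T-tableau for the negation ~(([]~(p2 -> p1) -> ~(p2 -> p1)) | <>(~p1 & ~p3)):
1. ~(([]~(p2 -> p1) -> ~(p2 -> p1)) | <>(~p1 & ~p3)), w0
2. ~([]~(p2 -> p1) -> ~(p2 -> p1)), w0
3. ~<>(~p1 & ~p3), w0
4. []~(p2 -> p1), w0
5. p2 -> p1, w0
6. ~(~p1 & ~p3), w0
7. ~(p2 -> p1), w0
8. p2, w0
9. ~p1, w0
10. p1, w0
Accessibility: w0Rw0
Branch closes: p1 and ~p1 both at w0.
Every branch closes (one shown): valid in T, hence also in S4, S5 (every theorem of T is a theorem of S4 and S5).
K-tableau for the negation ~(([]~(p2 -> p1) -> ~(p2 -> p1)) | <>(~p1 & ~p3)):
1. ~(([]~(p2 -> p1) -> ~(p2 -> p1)) | <>(~p1 & ~p3)), w0
2. ~([]~(p2 -> p1) -> ~(p2 -> p1)), w0
3. ~<>(~p1 & ~p3), w0
4. []~(p2 -> p1), w0
5. p2 -> p1, w0
6. p1, w0
Complete open branch: countermodel on a K-frame, so not valid in K.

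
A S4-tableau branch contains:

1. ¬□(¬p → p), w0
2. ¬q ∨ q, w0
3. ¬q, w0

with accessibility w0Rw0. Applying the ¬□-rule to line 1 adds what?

a fresh world w1 with w0Rw1, and ¬(¬p → p) at w1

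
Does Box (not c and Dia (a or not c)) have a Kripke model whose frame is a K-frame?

Yes, satisfiable

1. Box (not c and Dia (a or not c)), 0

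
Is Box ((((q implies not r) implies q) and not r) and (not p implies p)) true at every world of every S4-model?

Tableau for the negation not Box ((((q implies not r) implies q) and not r) and (not p implies p)):
1. not Box ((((q implies not r) implies q) and not r) and (not p implies p)), 0
2. not ((((q implies not r) implies q) and not r) and (not p implies p)), 1
3. not (not p implies p), 1
4. not p, 1
Accessibility: 0R0, 0R1, 1R1
The negation has an open branch (countermodel exists).

No, not valid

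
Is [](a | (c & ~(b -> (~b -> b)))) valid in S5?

Tableau for the negation ~[](a | (c & ~(b -> (~b -> b)))):
1. ~[](a | (c & ~(b -> (~b -> b)))), w0
2. ~(a | (c & ~(b -> (~b -> b)))), w1   [~[]-rule on 1: fresh world w1, w0Rw1]
3. ~a, w1   [~|-rule on 2]
4. ~(c & ~(b -> (~b -> b))), w1   [~|-rule on 2]
5. b -> (~b -> b), w1   [~&-rule on 4 (branches; this branch)]
6. ~b -> b, w1   [->-rule on 5 (branches; this branch)]
7. b, w1   [->-rule on 6 (branches; this branch)]
Accessibility: w0Rw0, w0Rw1, w1Rw0, w1Rw1
The negation has an open branch (countermodel exists).

Not valid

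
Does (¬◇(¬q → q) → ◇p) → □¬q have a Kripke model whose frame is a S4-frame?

1. (¬◇(¬q → q) → ◇p) → □¬q, u
2. □¬q, u
3. ¬q, u
Accessibility: uRu

Satisfiable (open branch found)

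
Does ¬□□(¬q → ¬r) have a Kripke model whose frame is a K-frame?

1. ¬□□(¬q → ¬r), w0
2. ¬□(¬q → ¬r), w1   [¬□-rule on 1: fresh world w1, w0Rw1]
3. ¬(¬q → ¬r), w2   [¬□-rule on 2: fresh world w2, w1Rw2]
4. ¬q, w2   [¬→-rule on 3]
5. r, w2   [¬→-rule on 3]
Accessibility: w0Rw1, w1Rw2

Satisfiable (open branch found)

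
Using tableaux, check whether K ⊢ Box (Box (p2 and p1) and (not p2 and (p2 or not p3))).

Tableau for the negation not Box (Box (p2 and p1) and (not p2 and (p2 or not p3))):
1. not Box (Box (p2 and p1) and (not p2 and (p2 or not p3))), 0
2. not (Box (p2 and p1) and (not p2 and (p2 or not p3))), 1   [neg-Box-rule on 1: fresh world 1, 0R1]
3. not (not p2 and (p2 or not p3)), 1   [neg-and-rule on 2 (branches; this branch)]
4. not (p2 or not p3), 1   [neg-and-rule on 3 (branches; this branch)]
5. not p2, 1   [neg-or-rule on 4]
6. p3, 1   [neg-or-rule on 4]
Accessibility: 0R1
The negation has an open branch (countermodel exists).

Not valid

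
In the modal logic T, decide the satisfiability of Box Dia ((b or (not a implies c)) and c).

Yes, satisfiable

1. Box Dia ((b or (not a implies c)) and c), w0
2. Dia ((b or (not a implies c)) and c), w0
3. (b or (not a implies c)) and c, w1
4. b or (not a implies c), w1
5. c, w1
6. Dia ((b or (not a implies c)) and c), w1
7. not a implies c, w1
8. (b or (not a implies c)) and c, w2
9. b or (not a implies c), w2
10. c, w2
11. not a implies c, w2
Accessibility: w0Rw0, w0Rw1, w1Rw1, w1Rw2, w2Rw2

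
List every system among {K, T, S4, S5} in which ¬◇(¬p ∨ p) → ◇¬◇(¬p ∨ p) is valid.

T-tableau for the negation ¬(¬◇(¬p ∨ p) → ◇¬◇(¬p ∨ p)):
1. ¬(¬◇(¬p ∨ p) → ◇¬◇(¬p ∨ p)), 0
2. ¬◇(¬p ∨ p), 0
3. ¬◇¬◇(¬p ∨ p), 0
4. ¬(¬p ∨ p), 0
5. p, 0
6. ¬p, 0
Accessibility: 0R0
Branch closes: p and ¬p both at 0.
Every branch closes (one shown): valid in T, hence also in S4, S5 (every theorem of T is a theorem of S4 and S5).
K-tableau for the negation ¬(¬◇(¬p ∨ p) → ◇¬◇(¬p ∨ p)):
1. ¬(¬◇(¬p ∨ p) → ◇¬◇(¬p ∨ p)), 0
2. ¬◇(¬p ∨ p), 0
3. ¬◇¬◇(¬p ∨ p), 0
Complete open branch: countermodel on a K-frame, so not valid in K.

T, S4, S5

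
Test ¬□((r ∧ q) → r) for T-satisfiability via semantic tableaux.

1. ¬□((r ∧ q) → r), u
2. ¬((r ∧ q) → r), v
3. r ∧ q, v
4. ¬r, v
5. r, v
6. q, v
Accessibility: uRu, uRv, vRv
Branch closes: r and ¬r both at v.
Every branch closes; the branch above is one of them.

Unsatisfiable (every branch closes)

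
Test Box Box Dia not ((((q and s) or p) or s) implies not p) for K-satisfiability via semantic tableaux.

Satisfiable (open branch found)

1. Box Box Dia not ((((q and s) or p) or s) implies not p), u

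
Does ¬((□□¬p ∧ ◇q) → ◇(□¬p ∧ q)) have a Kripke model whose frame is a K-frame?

1. ¬((□□¬p ∧ ◇q) → ◇(□¬p ∧ q)), 0
2. □□¬p ∧ ◇q, 0
3. ¬◇(□¬p ∧ q), 0
4. □□¬p, 0
5. ◇q, 0
6. q, 1
7. ¬(□¬p ∧ q), 1
8. □¬p, 1
9. ¬□¬p, 1
10. p, 2
11. ¬p, 2
Accessibility: 0R1, 1R2
Branch closes: p and ¬p both at 2.
(One branch shown.) All branches close.

Unsatisfiable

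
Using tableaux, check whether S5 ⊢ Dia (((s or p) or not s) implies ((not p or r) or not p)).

Not valid

Tableau for the negation not Dia (((s or p) or not s) implies ((not p or r) or not p)):
1. not Dia (((s or p) or not s) implies ((not p or r) or not p)), 0
2. not (((s or p) or not s) implies ((not p or r) or not p)), 0
3. (s or p) or not s, 0
4. not ((not p or r) or not p), 0
5. not (not p or r), 0
6. p, 0
7. not r, 0
8. not s, 0
Accessibility: 0R0
The negation has an open branch (countermodel exists).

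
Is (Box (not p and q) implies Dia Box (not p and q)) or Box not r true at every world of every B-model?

Tableau for the negation not ((Box (not p and q) implies Dia Box (not p and q)) or Box not r):
1. not ((Box (not p and q) implies Dia Box (not p and q)) or Box not r), w0
2. not (Box (not p and q) implies Dia Box (not p and q)), w0   [neg-or-rule on 1]
3. not Box not r, w0   [neg-or-rule on 1]
4. Box (not p and q), w0   [neg-implies-rule on 2]
5. not Dia Box (not p and q), w0   [neg-implies-rule on 2]
6. not p and q, w0   [Box-rule on 4 via w0Rw0]
7. not p, w0   [and-rule on 6]
8. q, w0   [and-rule on 6]
9. not Box (not p and q), w0   [neg-Dia-rule on 5 via w0Rw0]
10. r, w1   [neg-Box-rule on 3: fresh world w1, w0Rw1]
11. not p and q, w1   [Box-rule on 4 via w0Rw1]
12. not p, w1   [and-rule on 11]
13. q, w1   [and-rule on 11]
14. not Box (not p and q), w1   [neg-Dia-rule on 5 via w0Rw1]
15. not (not p and q), w2   [neg-Box-rule on 9: fresh world w2, w0Rw2]
16. not p and q, w2   [Box-rule on 4 via w0Rw2]
17. not p, w2   [and-rule on 16]
18. q, w2   [and-rule on 16]
19. not Box (not p and q), w2   [neg-Dia-rule on 5 via w0Rw2]
20. not q, w2   [neg-and-rule on 15 (branches; this branch)]
Accessibility: w0Rw0, w0Rw1, w0Rw2, w1Rw0, w1Rw1, w2Rw0, w2Rw2
Branch closes: q and not q both at w2.
Every branch of the negation's tableau closes; the branch above is one of them.

Valid in B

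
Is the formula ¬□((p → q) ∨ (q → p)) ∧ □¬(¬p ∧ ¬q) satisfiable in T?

1. ¬□((p → q) ∨ (q → p)) ∧ □¬(¬p ∧ ¬q), u
2. ¬□((p → q) ∨ (q → p)), u
3. □¬(¬p ∧ ¬q), u
4. ¬(¬p ∧ ¬q), u
5. q, u
6. ¬((p → q) ∨ (q → p)), v
7. ¬(p → q), v
8. ¬(q → p), v
9. p, v
10. ¬q, v
11. q, v
12. ¬p, v
Accessibility: uRu, uRv, vRv
Branch closes: q and ¬q both at v.
(One branch shown.) All branches close.

Unsatisfiable (every branch closes)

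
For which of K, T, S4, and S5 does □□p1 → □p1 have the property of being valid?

T-tableau for the negation ¬(□□p1 → □p1):
1. ¬(□□p1 → □p1), u
2. □□p1, u   [¬→-rule on 1]
3. ¬□p1, u   [¬→-rule on 1]
4. □p1, u   [□-rule on 2 via uRu]
5. p1, u   [□-rule on 4 via uRu]
6. ¬p1, v   [¬□-rule on 3: fresh world v, uRv]
7. □p1, v   [□-rule on 2 via uRv]
8. p1, v   [□-rule on 4 via uRv]
Accessibility: uRu, uRv, vRv
Branch closes: p1 and ¬p1 both at v.
Every branch closes (one shown): valid in T, hence also in S4, S5 (every theorem of T is a theorem of S4 and S5).
K-tableau for the negation ¬(□□p1 → □p1):
1. ¬(□□p1 → □p1), u
2. □□p1, u   [¬→-rule on 1]
3. ¬□p1, u   [¬→-rule on 1]
4. ¬p1, v   [¬□-rule on 3: fresh world v, uRv]
5. □p1, v   [□-rule on 2 via uRv]
Accessibility: uRv
Complete open branch: countermodel on a K-frame, so not valid in K.

T, S4, S5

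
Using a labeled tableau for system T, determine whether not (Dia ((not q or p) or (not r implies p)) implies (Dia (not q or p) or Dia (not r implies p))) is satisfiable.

No, unsatisfiable

1. not (Dia ((not q or p) or (not r implies p)) implies (Dia (not q or p) or Dia (not r implies p))), 0
2. Dia ((not q or p) or (not r implies p)), 0
3. not (Dia (not q or p) or Dia (not r implies p)), 0
4. not Dia (not q or p), 0
5. not Dia (not r implies p), 0
6. not (not q or p), 0
7. q, 0
8. not p, 0
9. not (not r implies p), 0
10. not r, 0
11. (not q or p) or (not r implies p), 1
12. not (not q or p), 1
13. q, 1
14. not p, 1
15. not (not r implies p), 1
16. not r, 1
17. not r implies p, 1
18. p, 1
Accessibility: 0R0, 0R1, 1R1
Branch closes: p and not p both at 1.
All branches of the tableau close; one closing branch shown above.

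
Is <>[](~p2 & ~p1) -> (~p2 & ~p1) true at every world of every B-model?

Tableau for the negation ~(<>[](~p2 & ~p1) -> (~p2 & ~p1)):
1. ~(<>[](~p2 & ~p1) -> (~p2 & ~p1)), u
2. <>[](~p2 & ~p1), u
3. ~(~p2 & ~p1), u
4. p1, u
5. [](~p2 & ~p1), v
6. ~p2 & ~p1, u
7. ~p2, u
8. ~p1, u
Accessibility: uRu, uRv, vRu, vRv
Branch closes: p1 and ~p1 both at u.
All branches of the negation close; one closing branch shown above.

Valid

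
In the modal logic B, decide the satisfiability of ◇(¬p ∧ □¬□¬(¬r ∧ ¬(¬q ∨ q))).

Unsatisfiable

1. ◇(¬p ∧ □¬□¬(¬r ∧ ¬(¬q ∨ q))), 0
2. ¬p ∧ □¬□¬(¬r ∧ ¬(¬q ∨ q)), 1
3. ¬p, 1
4. □¬□¬(¬r ∧ ¬(¬q ∨ q)), 1
5. ¬□¬(¬r ∧ ¬(¬q ∨ q)), 0
6. ¬□¬(¬r ∧ ¬(¬q ∨ q)), 1
7. ¬r ∧ ¬(¬q ∨ q), 2
8. ¬r, 2
9. ¬(¬q ∨ q), 2
10. q, 2
11. ¬q, 2
Accessibility: 0R0, 0R1, 0R2, 1R0, 1R1, 2R0, 2R2
Branch closes: q and ¬q both at 2.
All branches of the tableau close; one closing branch shown above.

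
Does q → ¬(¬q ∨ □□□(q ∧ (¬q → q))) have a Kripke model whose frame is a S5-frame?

1. q → ¬(¬q ∨ □□□(q ∧ (¬q → q))), w0
2. ¬(¬q ∨ □□□(q ∧ (¬q → q))), w0
3. q, w0
4. ¬□□□(q ∧ (¬q → q)), w0
5. ¬□□(q ∧ (¬q → q)), w1
6. ¬□(q ∧ (¬q → q)), w2
7. ¬(q ∧ (¬q → q)), w3
8. ¬(¬q → q), w3
9. ¬q, w3
Accessibility: w0Rw0, w0Rw1, w0Rw2, w0Rw3, w1Rw0, w1Rw1, w1Rw2, w1Rw3, w2Rw0, w2Rw1, w2Rw2, w2Rw3, w3Rw0, w3Rw1, w3Rw2, w3Rw3

Satisfiable (open branch found)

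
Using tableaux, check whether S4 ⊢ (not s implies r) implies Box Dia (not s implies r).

Tableau for the negation not ((not s implies r) implies Box Dia (not s implies r)):
1. not ((not s implies r) implies Box Dia (not s implies r)), u
2. not s implies r, u   [neg-implies-rule on 1]
3. not Box Dia (not s implies r), u   [neg-implies-rule on 1]
4. r, u   [implies-rule on 2 (branches; this branch)]
5. not Dia (not s implies r), v   [neg-Box-rule on 3: fresh world v, uRv]
6. not (not s implies r), v   [neg-Dia-rule on 5 via vRv]
7. not s, v   [neg-implies-rule on 6]
8. not r, v   [neg-implies-rule on 6]
Accessibility: uRu, uRv, vRv
The negation has an open branch (countermodel exists).

Not valid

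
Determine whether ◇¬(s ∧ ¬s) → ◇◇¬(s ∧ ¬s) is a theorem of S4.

Valid

Tableau for the negation ¬(◇¬(s ∧ ¬s) → ◇◇¬(s ∧ ¬s)):
1. ¬(◇¬(s ∧ ¬s) → ◇◇¬(s ∧ ¬s)), 0
2. ◇¬(s ∧ ¬s), 0   [¬→-rule on 1]
3. ¬◇◇¬(s ∧ ¬s), 0   [¬→-rule on 1]
4. ¬◇¬(s ∧ ¬s), 0   [¬◇-rule on 3 via 0R0]
5. s ∧ ¬s, 0   [¬◇-rule on 4 via 0R0]
6. s, 0   [∧-rule on 5]
7. ¬s, 0   [∧-rule on 5]
Accessibility: 0R0
Branch closes: s and ¬s both at 0.
Every branch of the negation's tableau closes; the branch above is one of them.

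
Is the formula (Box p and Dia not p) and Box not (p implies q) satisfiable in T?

Unsatisfiable

1. (Box p and Dia not p) and Box not (p implies q), w0
2. Box p and Dia not p, w0
3. Box not (p implies q), w0
4. Box p, w0
5. Dia not p, w0
6. not (p implies q), w0
7. p, w0
8. not q, w0
9. not p, w1
10. not (p implies q), w1
11. p, w1
12. not q, w1
Accessibility: w0Rw0, w0Rw1, w1Rw1
Branch closes: p and not p both at w1.
(One branch shown.) All branches close.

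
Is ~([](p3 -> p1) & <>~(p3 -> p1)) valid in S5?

Tableau for the negation [](p3 -> p1) & <>~(p3 -> p1):
1. [](p3 -> p1) & <>~(p3 -> p1), w0
2. [](p3 -> p1), w0   [&-rule on 1]
3. <>~(p3 -> p1), w0   [&-rule on 1]
4. p3 -> p1, w0   [[]-rule on 2 via w0Rw0]
5. p1, w0   [->-rule on 4 (branches; this branch)]
6. ~(p3 -> p1), w1   [<>-rule on 3: fresh world w1, w0Rw1]
7. p3, w1   [~->-rule on 6]
8. ~p1, w1   [~->-rule on 6]
9. p3 -> p1, w1   [[]-rule on 2 via w0Rw1]
10. p1, w1   [->-rule on 9 (branches; this branch)]
Accessibility: w0Rw0, w0Rw1, w1Rw0, w1Rw1
Branch closes: p1 and ~p1 both at w1.
All branches of the negation close; one closing branch shown above.

Valid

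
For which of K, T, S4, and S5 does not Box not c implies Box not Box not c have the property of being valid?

S5

S4-tableau for the negation not (not Box not c implies Box not Box not c):
1. not (not Box not c implies Box not Box not c), w0
2. not Box not c, w0
3. not Box not Box not c, w0
4. c, w1
5. Box not c, w2
6. not c, w2
Accessibility: w0Rw0, w0Rw1, w0Rw2, w1Rw1, w2Rw2
Complete open branch: countermodel on an S4-frame, so not valid in S4, nor in K, T (the same frame is also a K-frame and a T-frame).
S5-tableau for the negation not (not Box not c implies Box not Box not c):
1. not (not Box not c implies Box not Box not c), w0
2. not Box not c, w0
3. not Box not Box not c, w0
4. c, w1
5. Box not c, w2
6. not c, w0
7. not c, w1
Accessibility: w0Rw0, w0Rw1, w0Rw2, w1Rw0, w1Rw1, w1Rw2, w2Rw0, w2Rw1, w2Rw2
Branch closes: c and not c both at w1.
Every branch closes (one shown): valid in S5.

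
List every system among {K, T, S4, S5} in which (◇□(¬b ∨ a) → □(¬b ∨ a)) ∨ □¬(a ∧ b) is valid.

S5

S4-tableau for the negation ¬((◇□(¬b ∨ a) → □(¬b ∨ a)) ∨ □¬(a ∧ b)):
1. ¬((◇□(¬b ∨ a) → □(¬b ∨ a)) ∨ □¬(a ∧ b)), 0
2. ¬(◇□(¬b ∨ a) → □(¬b ∨ a)), 0
3. ¬□¬(a ∧ b), 0
4. ◇□(¬b ∨ a), 0
5. ¬□(¬b ∨ a), 0
6. a ∧ b, 1
7. a, 1
8. b, 1
9. □(¬b ∨ a), 2
10. ¬b ∨ a, 2
11. a, 2
12. ¬(¬b ∨ a), 3
13. b, 3
14. ¬a, 3
Accessibility: 0R0, 0R1, 0R2, 0R3, 1R1, 2R2, 3R3
Complete open branch: countermodel on an S4-frame, so not valid in S4, nor in K, T (the same frame is also a K-frame and a T-frame).
S5-tableau for the negation ¬((◇□(¬b ∨ a) → □(¬b ∨ a)) ∨ □¬(a ∧ b)):
1. ¬((◇□(¬b ∨ a) → □(¬b ∨ a)) ∨ □¬(a ∧ b)), 0
2. ¬(◇□(¬b ∨ a) → □(¬b ∨ a)), 0
3. ¬□¬(a ∧ b), 0
4. ◇□(¬b ∨ a), 0
5. ¬□(¬b ∨ a), 0
6. a ∧ b, 1
7. a, 1
8. b, 1
9. □(¬b ∨ a), 2
10. ¬b ∨ a, 0
11. ¬b ∨ a, 1
12. ¬b ∨ a, 2
13. a, 0
14. a, 2
15. ¬(¬b ∨ a), 3
16. b, 3
17. ¬a, 3
18. ¬b ∨ a, 3
19. a, 3
Accessibility: 0R0, 0R1, 0R2, 0R3, 1R0, 1R1, 1R2, 1R3, 2R0, 2R1, 2R2, 2R3, 3R0, 3R1, 3R2, 3R3
Branch closes: a and ¬a both at 3.
Every branch closes (one shown): valid in S5.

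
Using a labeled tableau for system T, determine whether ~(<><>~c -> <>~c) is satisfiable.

1. ~(<><>~c -> <>~c), w0
2. <><>~c, w0
3. ~<>~c, w0
4. c, w0
5. <>~c, w1
6. c, w1
7. ~c, w2
Accessibility: w0Rw0, w0Rw1, w1Rw1, w1Rw2, w2Rw2

Yes, satisfiable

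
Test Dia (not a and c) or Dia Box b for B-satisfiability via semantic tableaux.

Yes, satisfiable

1. Dia (not a and c) or Dia Box b, 0
2. Dia Box b, 0
3. Box b, 1
4. b, 0
5. b, 1
Accessibility: 0R0, 0R1, 1R0, 1R1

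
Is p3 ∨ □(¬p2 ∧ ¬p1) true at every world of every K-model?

Invalid (countermodel exists)

Tableau for the negation ¬(p3 ∨ □(¬p2 ∧ ¬p1)):
1. ¬(p3 ∨ □(¬p2 ∧ ¬p1)), u
2. ¬p3, u
3. ¬□(¬p2 ∧ ¬p1), u
4. ¬(¬p2 ∧ ¬p1), v
5. p1, v
Accessibility: uRv
The negation has an open branch (countermodel exists).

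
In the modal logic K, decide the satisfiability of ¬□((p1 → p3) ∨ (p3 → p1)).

Unsatisfiable

1. ¬□((p1 → p3) ∨ (p3 → p1)), u
2. ¬((p1 → p3) ∨ (p3 → p1)), v
3. ¬(p1 → p3), v
4. ¬(p3 → p1), v
5. p1, v
6. ¬p3, v
7. p3, v
8. ¬p1, v
Accessibility: uRv
Branch closes: p3 and ¬p3 both at v.
(One branch shown.) All branches close.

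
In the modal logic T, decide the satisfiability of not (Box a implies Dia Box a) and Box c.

1. not (Box a implies Dia Box a) and Box c, w0
2. not (Box a implies Dia Box a), w0
3. Box c, w0
4. Box a, w0
5. not Dia Box a, w0
6. c, w0
7. a, w0
8. not Box a, w0
9. not a, w1
10. c, w1
11. a, w1
Accessibility: w0Rw0, w0Rw1, w1Rw1
Branch closes: a and not a both at w1.
Every branch closes; the branch above is one of them.

Unsatisfiable (every branch closes)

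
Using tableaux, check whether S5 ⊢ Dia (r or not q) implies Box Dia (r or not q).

Tableau for the negation not (Dia (r or not q) implies Box Dia (r or not q)):
1. not (Dia (r or not q) implies Box Dia (r or not q)), 0
2. Dia (r or not q), 0   [neg-implies-rule on 1]
3. not Box Dia (r or not q), 0   [neg-implies-rule on 1]
4. r or not q, 1   [Dia-rule on 2: fresh world 1, 0R1]
5. not q, 1   [or-rule on 4 (branches; this branch)]
6. not Dia (r or not q), 2   [neg-Box-rule on 3: fresh world 2, 0R2]
7. not (r or not q), 0   [neg-Dia-rule on 6 via 2R0]
8. not r, 0   [neg-or-rule on 7]
9. q, 0   [neg-or-rule on 7]
10. not (r or not q), 1   [neg-Dia-rule on 6 via 2R1]
11. not r, 1   [neg-or-rule on 10]
12. q, 1   [neg-or-rule on 10]
Accessibility: 0R0, 0R1, 0R2, 1R0, 1R1, 1R2, 2R0, 2R1, 2R2
Branch closes: q and not q both at 1.
All branches of the negation close; one closing branch shown above.

Valid in S5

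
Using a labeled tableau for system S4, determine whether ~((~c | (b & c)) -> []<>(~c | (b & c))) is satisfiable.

Yes, satisfiable

1. ~((~c | (b & c)) -> []<>(~c | (b & c))), u
2. ~c | (b & c), u
3. ~[]<>(~c | (b & c)), u
4. b & c, u
5. b, u
6. c, u
7. ~<>(~c | (b & c)), v
8. ~(~c | (b & c)), v
9. c, v
10. ~(b & c), v
11. ~b, v
Accessibility: uRu, uRv, vRv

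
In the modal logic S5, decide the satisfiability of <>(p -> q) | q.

Yes, satisfiable

1. <>(p -> q) | q, 0
2. q, 0
Accessibility: 0R0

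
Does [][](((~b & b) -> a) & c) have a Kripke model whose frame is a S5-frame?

1. [][](((~b & b) -> a) & c), w0
2. [](((~b & b) -> a) & c), w0
3. ((~b & b) -> a) & c, w0
4. (~b & b) -> a, w0
5. c, w0
6. a, w0
Accessibility: w0Rw0

Satisfiable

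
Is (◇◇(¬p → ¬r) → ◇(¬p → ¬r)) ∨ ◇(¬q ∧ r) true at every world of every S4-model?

Tableau for the negation ¬((◇◇(¬p → ¬r) → ◇(¬p → ¬r)) ∨ ◇(¬q ∧ r)):
1. ¬((◇◇(¬p → ¬r) → ◇(¬p → ¬r)) ∨ ◇(¬q ∧ r)), u
2. ¬(◇◇(¬p → ¬r) → ◇(¬p → ¬r)), u
3. ¬◇(¬q ∧ r), u
4. ◇◇(¬p → ¬r), u
5. ¬◇(¬p → ¬r), u
6. ¬(¬q ∧ r), u
7. ¬(¬p → ¬r), u
8. ¬p, u
9. r, u
10. q, u
11. ◇(¬p → ¬r), v
12. ¬(¬q ∧ r), v
13. ¬(¬p → ¬r), v
14. ¬p, v
15. r, v
16. q, v
17. ¬p → ¬r, w
18. ¬(¬q ∧ r), w
19. ¬(¬p → ¬r), w
20. ¬p, w
21. r, w
22. ¬r, w
Accessibility: uRu, uRv, uRw, vRv, vRw, wRw
Branch closes: r and ¬r both at w.
All branches of the negation close; one closing branch shown above.

Yes, valid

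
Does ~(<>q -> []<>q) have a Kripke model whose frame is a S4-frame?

1. ~(<>q -> []<>q), 0
2. <>q, 0   [~->-rule on 1]
3. ~[]<>q, 0   [~->-rule on 1]
4. q, 1   [<>-rule on 2: fresh world 1, 0R1]
5. ~<>q, 2   [~[]-rule on 3: fresh world 2, 0R2]
6. ~q, 2   [~<>-rule on 5 via 2R2]
Accessibility: 0R0, 0R1, 0R2, 1R1, 2R2

Satisfiable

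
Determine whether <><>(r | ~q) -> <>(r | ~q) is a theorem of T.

Tableau for the negation ~(<><>(r | ~q) -> <>(r | ~q)):
1. ~(<><>(r | ~q) -> <>(r | ~q)), w0
2. <><>(r | ~q), w0
3. ~<>(r | ~q), w0
4. ~(r | ~q), w0
5. ~r, w0
6. q, w0
7. <>(r | ~q), w1
8. ~(r | ~q), w1
9. ~r, w1
10. q, w1
11. r | ~q, w2
12. ~q, w2
Accessibility: w0Rw0, w0Rw1, w1Rw1, w1Rw2, w2Rw2
The negation has an open branch (countermodel exists).

Not valid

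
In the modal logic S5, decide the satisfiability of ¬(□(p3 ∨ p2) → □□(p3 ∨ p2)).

No, unsatisfiable

1. ¬(□(p3 ∨ p2) → □□(p3 ∨ p2)), w0
2. □(p3 ∨ p2), w0
3. ¬□□(p3 ∨ p2), w0
4. p3 ∨ p2, w0
5. p2, w0
6. ¬□(p3 ∨ p2), w1
7. p3 ∨ p2, w1
8. p2, w1
9. ¬(p3 ∨ p2), w2
10. ¬p3, w2
11. ¬p2, w2
12. p3 ∨ p2, w2
13. p2, w2
Accessibility: w0Rw0, w0Rw1, w0Rw2, w1Rw0, w1Rw1, w1Rw2, w2Rw0, w2Rw1, w2Rw2
Branch closes: p2 and ¬p2 both at w2.
All branches of the tableau close; one closing branch shown above.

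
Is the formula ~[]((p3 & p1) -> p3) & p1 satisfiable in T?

Unsatisfiable (every branch closes)

1. ~[]((p3 & p1) -> p3) & p1, 0
2. ~[]((p3 & p1) -> p3), 0
3. p1, 0
4. ~((p3 & p1) -> p3), 1
5. p3 & p1, 1
6. ~p3, 1
7. p3, 1
8. p1, 1
Accessibility: 0R0, 0R1, 1R1
Branch closes: p3 and ~p3 both at 1.
All branches of the tableau close; one closing branch shown above.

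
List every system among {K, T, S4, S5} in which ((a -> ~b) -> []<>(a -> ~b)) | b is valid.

S5

S5-tableau for the negation ~(((a -> ~b) -> []<>(a -> ~b)) | b):
1. ~(((a -> ~b) -> []<>(a -> ~b)) | b), u
2. ~((a -> ~b) -> []<>(a -> ~b)), u   [~|-rule on 1]
3. ~b, u   [~|-rule on 1]
4. a -> ~b, u   [~->-rule on 2]
5. ~[]<>(a -> ~b), u   [~->-rule on 2]
6. ~<>(a -> ~b), v   [~[]-rule on 5: fresh world v, uRv]
7. ~(a -> ~b), u   [~<>-rule on 6 via vRu]
8. a, u   [~->-rule on 7]
9. b, u   [~->-rule on 7]
Accessibility: uRu, uRv, vRu, vRv
Branch closes: b and ~b both at u.
Every branch closes (one shown): valid in S5.
S4-tableau for the negation ~(((a -> ~b) -> []<>(a -> ~b)) | b):
1. ~(((a -> ~b) -> []<>(a -> ~b)) | b), u
2. ~((a -> ~b) -> []<>(a -> ~b)), u   [~|-rule on 1]
3. ~b, u   [~|-rule on 1]
4. a -> ~b, u   [~->-rule on 2]
5. ~[]<>(a -> ~b), u   [~->-rule on 2]
6. ~<>(a -> ~b), v   [~[]-rule on 5: fresh world v, uRv]
7. ~(a -> ~b), v   [~<>-rule on 6 via vRv]
8. a, v   [~->-rule on 7]
9. b, v   [~->-rule on 7]
Accessibility: uRu, uRv, vRv
Complete open branch: countermodel on an S4-frame, so not valid in S4, nor in K, T (the same frame is also a K-frame and a T-frame).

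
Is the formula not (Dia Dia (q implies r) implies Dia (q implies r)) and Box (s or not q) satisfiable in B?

1. not (Dia Dia (q implies r) implies Dia (q implies r)) and Box (s or not q), u
2. not (Dia Dia (q implies r) implies Dia (q implies r)), u   [and-rule on 1]
3. Box (s or not q), u   [and-rule on 1]
4. Dia Dia (q implies r), u   [neg-implies-rule on 2]
5. not Dia (q implies r), u   [neg-implies-rule on 2]
6. s or not q, u   [Box-rule on 3 via uRu]
7. not (q implies r), u   [neg-Dia-rule on 5 via uRu]
8. q, u   [neg-implies-rule on 7]
9. not r, u   [neg-implies-rule on 7]
10. s, u   [or-rule on 6 (branches; this branch)]
11. Dia (q implies r), v   [Dia-rule on 4: fresh world v, uRv]
12. s or not q, v   [Box-rule on 3 via uRv]
13. not (q implies r), v   [neg-Dia-rule on 5 via uRv]
14. q, v   [neg-implies-rule on 13]
15. not r, v   [neg-implies-rule on 13]
16. s, v   [or-rule on 12 (branches; this branch)]
17. q implies r, w   [Dia-rule on 11: fresh world w, vRw]
18. r, w   [implies-rule on 17 (branches; this branch)]
Accessibility: uRu, uRv, vRu, vRv, vRw, wRv, wRw

Satisfiable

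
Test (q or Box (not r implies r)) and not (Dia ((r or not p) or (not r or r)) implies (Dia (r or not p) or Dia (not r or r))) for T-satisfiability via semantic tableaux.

1. (q or Box (not r implies r)) and not (Dia ((r or not p) or (not r or r)) implies (Dia (r or not p) or Dia (not r or r))), w0
2. q or Box (not r implies r), w0
3. not (Dia ((r or not p) or (not r or r)) implies (Dia (r or not p) or Dia (not r or r))), w0
4. Dia ((r or not p) or (not r or r)), w0
5. not (Dia (r or not p) or Dia (not r or r)), w0
6. not Dia (r or not p), w0
7. not Dia (not r or r), w0
8. not (r or not p), w0
9. not r, w0
10. p, w0
11. not (not r or r), w0
12. r, w0
Accessibility: w0Rw0
Branch closes: r and not r both at w0.
Every branch closes; the branch above is one of them.

No, unsatisfiable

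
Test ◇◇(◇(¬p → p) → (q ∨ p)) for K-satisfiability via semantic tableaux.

Yes, satisfiable

1. ◇◇(◇(¬p → p) → (q ∨ p)), 0
2. ◇(◇(¬p → p) → (q ∨ p)), 1
3. ◇(¬p → p) → (q ∨ p), 2
4. q ∨ p, 2
5. p, 2
Accessibility: 0R1, 1R2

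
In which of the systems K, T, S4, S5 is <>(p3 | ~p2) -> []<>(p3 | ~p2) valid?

S5

S4-tableau for the negation ~(<>(p3 | ~p2) -> []<>(p3 | ~p2)):
1. ~(<>(p3 | ~p2) -> []<>(p3 | ~p2)), 0
2. <>(p3 | ~p2), 0
3. ~[]<>(p3 | ~p2), 0
4. p3 | ~p2, 1
5. ~p2, 1
6. ~<>(p3 | ~p2), 2
7. ~(p3 | ~p2), 2
8. ~p3, 2
9. p2, 2
Accessibility: 0R0, 0R1, 0R2, 1R1, 2R2
Complete open branch: countermodel on an S4-frame, so not valid in S4, nor in K, T (the same frame is also a K-frame and a T-frame).
S5-tableau for the negation ~(<>(p3 | ~p2) -> []<>(p3 | ~p2)):
1. ~(<>(p3 | ~p2) -> []<>(p3 | ~p2)), 0
2. <>(p3 | ~p2), 0
3. ~[]<>(p3 | ~p2), 0
4. p3 | ~p2, 1
5. ~p2, 1
6. ~<>(p3 | ~p2), 2
7. ~(p3 | ~p2), 0
8. ~p3, 0
9. p2, 0
10. ~(p3 | ~p2), 1
11. ~p3, 1
12. p2, 1
Accessibility: 0R0, 0R1, 0R2, 1R0, 1R1, 1R2, 2R0, 2R1, 2R2
Branch closes: p2 and ~p2 both at 1.
Every branch closes (one shown): valid in S5.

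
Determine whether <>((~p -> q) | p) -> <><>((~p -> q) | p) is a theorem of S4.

Tableau for the negation ~(<>((~p -> q) | p) -> <><>((~p -> q) | p)):
1. ~(<>((~p -> q) | p) -> <><>((~p -> q) | p)), u
2. <>((~p -> q) | p), u
3. ~<><>((~p -> q) | p), u
4. ~<>((~p -> q) | p), u
5. ~((~p -> q) | p), u
6. ~(~p -> q), u
7. ~p, u
8. ~q, u
9. (~p -> q) | p, v
10. ~<>((~p -> q) | p), v
11. ~((~p -> q) | p), v
12. ~(~p -> q), v
13. ~p, v
14. ~q, v
15. ~p -> q, v
16. q, v
Accessibility: uRu, uRv, vRv
Branch closes: q and ~q both at v.
All branches of the negation close; one closing branch shown above.

Yes, valid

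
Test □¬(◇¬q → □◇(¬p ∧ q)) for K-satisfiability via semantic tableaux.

Satisfiable

1. □¬(◇¬q → □◇(¬p ∧ q)), u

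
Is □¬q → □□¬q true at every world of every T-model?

Tableau for the negation ¬(□¬q → □□¬q):
1. ¬(□¬q → □□¬q), w0
2. □¬q, w0
3. ¬□□¬q, w0
4. ¬q, w0
5. ¬□¬q, w1
6. ¬q, w1
7. q, w2
Accessibility: w0Rw0, w0Rw1, w1Rw1, w1Rw2, w2Rw2
The negation has an open branch (countermodel exists).

No, not valid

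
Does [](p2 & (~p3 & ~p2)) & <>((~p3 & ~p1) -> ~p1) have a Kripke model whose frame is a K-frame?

1. [](p2 & (~p3 & ~p2)) & <>((~p3 & ~p1) -> ~p1), w0
2. [](p2 & (~p3 & ~p2)), w0   [&-rule on 1]
3. <>((~p3 & ~p1) -> ~p1), w0   [&-rule on 1]
4. (~p3 & ~p1) -> ~p1, w1   [<>-rule on 3: fresh world w1, w0Rw1]
5. p2 & (~p3 & ~p2), w1   [[]-rule on 2 via w0Rw1]
6. p2, w1   [&-rule on 5]
7. ~p3 & ~p2, w1   [&-rule on 5]
8. ~p3, w1   [&-rule on 7]
9. ~p2, w1   [&-rule on 7]
Accessibility: w0Rw1
Branch closes: p2 and ~p2 both at w1.
(One branch shown.) All branches close.

Unsatisfiable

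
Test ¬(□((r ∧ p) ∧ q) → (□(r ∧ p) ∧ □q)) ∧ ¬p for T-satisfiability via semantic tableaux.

1. ¬(□((r ∧ p) ∧ q) → (□(r ∧ p) ∧ □q)) ∧ ¬p, w0
2. ¬(□((r ∧ p) ∧ q) → (□(r ∧ p) ∧ □q)), w0   [∧-rule on 1]
3. ¬p, w0   [∧-rule on 1]
4. □((r ∧ p) ∧ q), w0   [¬→-rule on 2]
5. ¬(□(r ∧ p) ∧ □q), w0   [¬→-rule on 2]
6. (r ∧ p) ∧ q, w0   [□-rule on 4 via w0Rw0]
7. r ∧ p, w0   [∧-rule on 6]
8. q, w0   [∧-rule on 6]
9. r, w0   [∧-rule on 7]
10. p, w0   [∧-rule on 7]
Accessibility: w0Rw0
Branch closes: p and ¬p both at w0.
Every branch closes; the branch above is one of them.

Unsatisfiable (every branch closes)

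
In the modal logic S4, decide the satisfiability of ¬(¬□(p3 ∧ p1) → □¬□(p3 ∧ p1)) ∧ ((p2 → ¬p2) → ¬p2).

1. ¬(¬□(p3 ∧ p1) → □¬□(p3 ∧ p1)) ∧ ((p2 → ¬p2) → ¬p2), 0
2. ¬(¬□(p3 ∧ p1) → □¬□(p3 ∧ p1)), 0
3. (p2 → ¬p2) → ¬p2, 0
4. ¬□(p3 ∧ p1), 0
5. ¬□¬□(p3 ∧ p1), 0
6. ¬p2, 0
7. ¬(p3 ∧ p1), 1
8. ¬p1, 1
9. □(p3 ∧ p1), 2
10. p3 ∧ p1, 2
11. p3, 2
12. p1, 2
Accessibility: 0R0, 0R1, 0R2, 1R1, 2R2

Satisfiable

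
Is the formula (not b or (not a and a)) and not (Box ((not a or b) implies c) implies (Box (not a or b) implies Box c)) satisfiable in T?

1. (not b or (not a and a)) and not (Box ((not a or b) implies c) implies (Box (not a or b) implies Box c)), 0
2. not b or (not a and a), 0   [and-rule on 1]
3. not (Box ((not a or b) implies c) implies (Box (not a or b) implies Box c)), 0   [and-rule on 1]
4. Box ((not a or b) implies c), 0   [neg-implies-rule on 3]
5. not (Box (not a or b) implies Box c), 0   [neg-implies-rule on 3]
6. Box (not a or b), 0   [neg-implies-rule on 5]
7. not Box c, 0   [neg-implies-rule on 5]
8. (not a or b) implies c, 0   [Box-rule on 4 via 0R0]
9. not a or b, 0   [Box-rule on 6 via 0R0]
10. not b, 0   [or-rule on 2 (branches; this branch)]
11. c, 0   [implies-rule on 8 (branches; this branch)]
12. not a, 0   [or-rule on 9 (branches; this branch)]
13. not c, 1   [neg-Box-rule on 7: fresh world 1, 0R1]
14. (not a or b) implies c, 1   [Box-rule on 4 via 0R1]
15. not a or b, 1   [Box-rule on 6 via 0R1]
16. not (not a or b), 1   [implies-rule on 14 (branches; this branch)]
17. a, 1   [neg-or-rule on 16]
18. not b, 1   [neg-or-rule on 16]
19. b, 1   [or-rule on 15 (branches; this branch)]
Accessibility: 0R0, 0R1, 1R1
Branch closes: b and not b both at 1.
(One branch shown.) All branches close.

No, unsatisfiable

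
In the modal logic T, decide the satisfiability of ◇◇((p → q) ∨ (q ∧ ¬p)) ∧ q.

Satisfiable (open branch found)

1. ◇◇((p → q) ∨ (q ∧ ¬p)) ∧ q, w0
2. ◇◇((p → q) ∨ (q ∧ ¬p)), w0   [∧-rule on 1]
3. q, w0   [∧-rule on 1]
4. ◇((p → q) ∨ (q ∧ ¬p)), w1   [◇-rule on 2: fresh world w1, w0Rw1]
5. (p → q) ∨ (q ∧ ¬p), w2   [◇-rule on 4: fresh world w2, w1Rw2]
6. q ∧ ¬p, w2   [∨-rule on 5 (branches; this branch)]
7. q, w2   [∧-rule on 6]
8. ¬p, w2   [∧-rule on 6]
Accessibility: w0Rw0, w0Rw1, w1Rw1, w1Rw2, w2Rw2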